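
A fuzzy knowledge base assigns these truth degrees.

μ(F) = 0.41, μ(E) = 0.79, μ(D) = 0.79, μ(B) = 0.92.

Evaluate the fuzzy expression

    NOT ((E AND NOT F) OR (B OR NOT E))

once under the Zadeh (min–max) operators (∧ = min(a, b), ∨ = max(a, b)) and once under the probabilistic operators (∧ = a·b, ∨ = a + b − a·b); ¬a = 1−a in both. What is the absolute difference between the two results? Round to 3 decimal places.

Under Zadeh (min–max):
  NOT F = 1 − 0.41 = 0.59
  E AND NOT F = min(a, b) on (0.79, 0.59) = 0.59
  NOT E = 1 − 0.79 = 0.21
  B OR NOT E = max(a, b) on (0.92, 0.21) = 0.92
  (E AND NOT F) OR (B OR NOT E) = max(a, b) on (0.59, 0.92) = 0.92
  NOT ((E AND NOT F) OR (B OR NOT E)) = 1 − 0.92 = 0.08
  → value = 0.0800
Under probabilistic:
  NOT F = 1 − 0.4100 = 0.5900
  E AND NOT F = a·b on (0.7900, 0.5900) = 0.4661
  NOT E = 1 − 0.7900 = 0.2100
  B OR NOT E = a + b − a·b on (0.9200, 0.2100) = 0.9368
  (E AND NOT F) OR (B OR NOT E) = a + b − a·b on (0.4661, 0.9368) = 0.9663
  NOT ((E AND NOT F) OR (B OR NOT E)) = 1 − 0.9663 = 0.0337
  → value = 0.0337
|0.0800 − 0.0337| = 0.046

0.046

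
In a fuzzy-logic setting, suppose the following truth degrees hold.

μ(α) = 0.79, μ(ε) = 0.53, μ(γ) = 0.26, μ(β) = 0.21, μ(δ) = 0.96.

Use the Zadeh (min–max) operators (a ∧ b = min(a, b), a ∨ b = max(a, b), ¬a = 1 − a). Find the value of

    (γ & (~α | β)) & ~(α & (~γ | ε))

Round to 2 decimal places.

0.21

~α = 1 − 0.79 = 0.21
~α | β = max(a, b) on (0.21, 0.21) = 0.21
γ & (~α | β) = min(a, b) on (0.26, 0.21) = 0.21
~γ = 1 − 0.26 = 0.74
~γ | ε = max(a, b) on (0.74, 0.53) = 0.74
α & (~γ | ε) = min(a, b) on (0.79, 0.74) = 0.74
~(α & (~γ | ε)) = 1 − 0.74 = 0.26
(γ & (~α | β)) & ~(α & (~γ | ε)) = min(a, b) on (0.21, 0.26) = 0.21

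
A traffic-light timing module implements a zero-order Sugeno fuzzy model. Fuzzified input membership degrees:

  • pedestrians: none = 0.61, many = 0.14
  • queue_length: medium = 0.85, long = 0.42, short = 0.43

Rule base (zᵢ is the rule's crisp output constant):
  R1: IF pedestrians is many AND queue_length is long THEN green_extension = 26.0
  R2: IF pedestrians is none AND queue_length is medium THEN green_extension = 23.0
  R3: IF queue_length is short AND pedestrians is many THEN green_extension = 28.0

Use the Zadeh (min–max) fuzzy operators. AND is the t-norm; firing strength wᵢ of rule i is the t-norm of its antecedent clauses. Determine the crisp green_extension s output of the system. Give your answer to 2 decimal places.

R1 (z=26.0): many=0.14, long=0.42; AND[min(a, b)] → w = 0.14
R2 (z=23.0): none=0.61, medium=0.85; AND[min(a, b)] → w = 0.61
R3 (z=28.0): short=0.43, many=0.14; AND[min(a, b)] → w = 0.14
Weighted average = (0.14·26.0 + 0.61·23.0 + 0.14·28.0) / (0.14 + 0.61 + 0.14)
  = 21.5900 / 0.8900 = 24.26

24.26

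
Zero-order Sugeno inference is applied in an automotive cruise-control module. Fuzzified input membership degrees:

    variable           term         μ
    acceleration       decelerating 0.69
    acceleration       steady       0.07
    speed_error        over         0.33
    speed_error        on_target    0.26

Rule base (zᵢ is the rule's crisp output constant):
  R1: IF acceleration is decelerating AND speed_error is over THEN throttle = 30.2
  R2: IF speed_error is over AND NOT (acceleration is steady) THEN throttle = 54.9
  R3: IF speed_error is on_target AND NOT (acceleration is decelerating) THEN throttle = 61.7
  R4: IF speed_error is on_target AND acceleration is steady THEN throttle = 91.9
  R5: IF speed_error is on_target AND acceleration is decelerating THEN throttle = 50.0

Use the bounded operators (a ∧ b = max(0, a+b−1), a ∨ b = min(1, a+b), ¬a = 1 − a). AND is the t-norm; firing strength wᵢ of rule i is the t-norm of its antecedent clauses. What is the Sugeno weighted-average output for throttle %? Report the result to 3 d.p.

53.136

R1 (z=30.2): decelerating=0.69, over=0.33; AND[max(0, a+b−1)] → w = 0.02
R2 (z=54.9): over=0.33, ¬steady=1−0.07=0.93; AND[max(0, a+b−1)] → w = 0.26
R3 (z=61.7): on_target=0.26, ¬decelerating=1−0.69=0.31; AND[max(0, a+b−1)] → w = 0.00
R4 (z=91.9): on_target=0.26, steady=0.07; AND[max(0, a+b−1)] → w = 0.00
R5 (z=50.0): on_target=0.26, decelerating=0.69; AND[max(0, a+b−1)] → w = 0.00
Weighted average = (0.02·30.2 + 0.26·54.9 + 0.00·61.7 + 0.00·91.9 + 0.00·50.0) / (0.02 + 0.26 + 0.00 + 0.00 + 0.00)
  = 14.8780 / 0.2800 = 53.136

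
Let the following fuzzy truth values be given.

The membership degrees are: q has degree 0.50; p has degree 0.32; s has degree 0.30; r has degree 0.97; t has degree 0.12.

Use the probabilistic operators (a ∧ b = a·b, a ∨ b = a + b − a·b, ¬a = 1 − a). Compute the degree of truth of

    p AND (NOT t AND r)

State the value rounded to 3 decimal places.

0.273

NOT t = 1 − 0.1200 = 0.8800
NOT t AND r = a·b on (0.8800, 0.9700) = 0.8536
p AND (NOT t AND r) = a·b on (0.3200, 0.8536) = 0.2732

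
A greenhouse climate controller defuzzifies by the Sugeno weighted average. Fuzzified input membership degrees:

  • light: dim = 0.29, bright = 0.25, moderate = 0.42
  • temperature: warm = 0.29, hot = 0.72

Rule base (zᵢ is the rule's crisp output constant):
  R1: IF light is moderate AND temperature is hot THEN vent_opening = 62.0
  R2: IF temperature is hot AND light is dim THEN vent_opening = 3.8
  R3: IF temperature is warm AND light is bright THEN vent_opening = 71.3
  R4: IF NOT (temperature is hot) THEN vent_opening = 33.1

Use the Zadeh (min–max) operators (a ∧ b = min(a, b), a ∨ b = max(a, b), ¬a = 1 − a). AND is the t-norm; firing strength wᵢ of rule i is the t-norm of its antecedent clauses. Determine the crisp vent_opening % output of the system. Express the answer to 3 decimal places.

43.738

R1 (z=62.0): moderate=0.42, hot=0.72; AND[min(a, b)] → w = 0.42
R2 (z=3.8): hot=0.72, dim=0.29; AND[min(a, b)] → w = 0.29
R3 (z=71.3): warm=0.29, bright=0.25; AND[min(a, b)] → w = 0.25
R4 (z=33.1): ¬hot=1−0.72=0.28 → w = 0.28
Weighted average = (0.42·62.0 + 0.29·3.8 + 0.25·71.3 + 0.28·33.1) / (0.42 + 0.29 + 0.25 + 0.28)
  = 54.2350 / 1.2400 = 43.738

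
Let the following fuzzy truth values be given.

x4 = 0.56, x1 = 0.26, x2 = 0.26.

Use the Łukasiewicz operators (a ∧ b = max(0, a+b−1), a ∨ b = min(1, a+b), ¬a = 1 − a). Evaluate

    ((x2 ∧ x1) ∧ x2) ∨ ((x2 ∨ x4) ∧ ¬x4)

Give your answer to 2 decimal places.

0.26

x2 ∧ x1 = max(0, a+b−1) on (0.26, 0.26) = 0.00
(x2 ∧ x1) ∧ x2 = max(0, a+b−1) on (0.00, 0.26) = 0.00
x2 ∨ x4 = min(1, a+b) on (0.26, 0.56) = 0.82
¬x4 = 1 − 0.56 = 0.44
(x2 ∨ x4) ∧ ¬x4 = max(0, a+b−1) on (0.82, 0.44) = 0.26
((x2 ∧ x1) ∧ x2) ∨ ((x2 ∨ x4) ∧ ¬x4) = min(1, a+b) on (0.00, 0.26) = 0.26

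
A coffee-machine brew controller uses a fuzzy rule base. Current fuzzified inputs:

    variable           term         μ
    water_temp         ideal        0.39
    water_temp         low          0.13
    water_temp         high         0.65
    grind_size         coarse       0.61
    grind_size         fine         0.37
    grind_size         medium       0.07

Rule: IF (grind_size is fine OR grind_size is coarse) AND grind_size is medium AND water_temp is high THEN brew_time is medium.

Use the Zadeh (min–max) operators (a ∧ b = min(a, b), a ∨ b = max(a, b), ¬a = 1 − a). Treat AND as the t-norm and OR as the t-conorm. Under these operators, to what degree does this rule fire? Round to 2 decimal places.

firing strength: (fine=0.37 OR coarse=0.61) = 0.61; AND[min(a, b)] with medium=0.07, high=0.65 → w = 0.07

0.07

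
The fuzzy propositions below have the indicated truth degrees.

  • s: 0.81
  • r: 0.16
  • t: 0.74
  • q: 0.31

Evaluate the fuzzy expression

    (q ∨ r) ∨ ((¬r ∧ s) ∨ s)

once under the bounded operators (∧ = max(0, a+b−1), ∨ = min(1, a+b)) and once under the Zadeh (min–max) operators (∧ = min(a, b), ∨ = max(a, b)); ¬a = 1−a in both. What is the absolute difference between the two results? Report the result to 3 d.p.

0.190

Under bounded:
  q ∨ r = min(1, a+b) on (0.31, 0.16) = 0.47
  ¬r = 1 − 0.16 = 0.84
  ¬r ∧ s = max(0, a+b−1) on (0.84, 0.81) = 0.65
  (¬r ∧ s) ∨ s = min(1, a+b) on (0.65, 0.81) = 1.00
  (q ∨ r) ∨ ((¬r ∧ s) ∨ s) = min(1, a+b) on (0.47, 1.00) = 1.00
  → value = 1.0000
Under Zadeh (min–max):
  q ∨ r = max(a, b) on (0.31, 0.16) = 0.31
  ¬r = 1 − 0.16 = 0.84
  ¬r ∧ s = min(a, b) on (0.84, 0.81) = 0.81
  (¬r ∧ s) ∨ s = max(a, b) on (0.81, 0.81) = 0.81
  (q ∨ r) ∨ ((¬r ∧ s) ∨ s) = max(a, b) on (0.31, 0.81) = 0.81
  → value = 0.8100
|1.0000 − 0.8100| = 0.190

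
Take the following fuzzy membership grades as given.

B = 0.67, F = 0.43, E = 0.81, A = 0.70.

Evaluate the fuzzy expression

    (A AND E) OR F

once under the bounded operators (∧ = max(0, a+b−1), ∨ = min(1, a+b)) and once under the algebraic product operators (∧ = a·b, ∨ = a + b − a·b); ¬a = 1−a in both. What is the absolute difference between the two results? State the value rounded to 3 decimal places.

Under bounded:
  A AND E = max(0, a+b−1) on (0.70, 0.81) = 0.51
  (A AND E) OR F = min(1, a+b) on (0.51, 0.43) = 0.94
  → value = 0.9400
Under algebraic product:
  A AND E = a·b on (0.7000, 0.8100) = 0.5670
  (A AND E) OR F = a + b − a·b on (0.5670, 0.4300) = 0.7532
  → value = 0.7532
|0.9400 − 0.7532| = 0.187

0.187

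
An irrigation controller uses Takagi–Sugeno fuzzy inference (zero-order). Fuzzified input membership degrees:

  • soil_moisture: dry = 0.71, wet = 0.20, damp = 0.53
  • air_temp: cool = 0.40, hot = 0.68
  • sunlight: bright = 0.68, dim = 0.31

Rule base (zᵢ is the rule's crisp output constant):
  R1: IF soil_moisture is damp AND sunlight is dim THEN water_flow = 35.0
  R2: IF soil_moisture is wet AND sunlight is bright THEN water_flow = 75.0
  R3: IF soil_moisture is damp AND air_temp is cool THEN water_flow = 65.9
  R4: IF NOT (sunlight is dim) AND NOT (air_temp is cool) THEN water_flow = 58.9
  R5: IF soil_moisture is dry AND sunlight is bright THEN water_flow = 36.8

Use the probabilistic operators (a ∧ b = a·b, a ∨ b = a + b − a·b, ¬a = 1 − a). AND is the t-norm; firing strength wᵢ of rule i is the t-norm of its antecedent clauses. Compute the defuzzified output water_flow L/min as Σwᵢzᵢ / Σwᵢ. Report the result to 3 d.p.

51.148

R1 (z=35.0): damp=0.53, dim=0.31; AND[a·b] → w = 0.1643
R2 (z=75.0): wet=0.20, bright=0.68; AND[a·b] → w = 0.1360
R3 (z=65.9): damp=0.53, cool=0.40; AND[a·b] → w = 0.2120
R4 (z=58.9): ¬dim=1−0.31=0.69, ¬cool=1−0.40=0.60; AND[a·b] → w = 0.4140
R5 (z=36.8): dry=0.71, bright=0.68; AND[a·b] → w = 0.4828
Weighted average = (0.1643·35.0 + 0.1360·75.0 + 0.2120·65.9 + 0.4140·58.9 + 0.4828·36.8) / (0.1643 + 0.1360 + 0.2120 + 0.4140 + 0.4828)
  = 72.0729 / 1.4091 = 51.148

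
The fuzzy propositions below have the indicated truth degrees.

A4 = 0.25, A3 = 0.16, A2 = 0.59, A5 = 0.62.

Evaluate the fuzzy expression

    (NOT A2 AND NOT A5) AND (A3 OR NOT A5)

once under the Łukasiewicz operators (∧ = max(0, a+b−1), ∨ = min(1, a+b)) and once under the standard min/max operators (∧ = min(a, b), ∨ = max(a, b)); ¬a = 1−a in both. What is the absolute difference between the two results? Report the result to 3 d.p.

0.380

Under Łukasiewicz:
  NOT A2 = 1 − 0.59 = 0.41
  NOT A5 = 1 − 0.62 = 0.38
  NOT A2 AND NOT A5 = max(0, a+b−1) on (0.41, 0.38) = 0.00
  NOT A5 = 1 − 0.62 = 0.38
  A3 OR NOT A5 = min(1, a+b) on (0.16, 0.38) = 0.54
  (NOT A2 AND NOT A5) AND (A3 OR NOT A5) = max(0, a+b−1) on (0.00, 0.54) = 0.00
  → value = 0.0000
Under standard min/max:
  NOT A2 = 1 − 0.59 = 0.41
  NOT A5 = 1 − 0.62 = 0.38
  NOT A2 AND NOT A5 = min(a, b) on (0.41, 0.38) = 0.38
  NOT A5 = 1 − 0.62 = 0.38
  A3 OR NOT A5 = max(a, b) on (0.16, 0.38) = 0.38
  (NOT A2 AND NOT A5) AND (A3 OR NOT A5) = min(a, b) on (0.38, 0.38) = 0.38
  → value = 0.3800
|0.0000 − 0.3800| = 0.380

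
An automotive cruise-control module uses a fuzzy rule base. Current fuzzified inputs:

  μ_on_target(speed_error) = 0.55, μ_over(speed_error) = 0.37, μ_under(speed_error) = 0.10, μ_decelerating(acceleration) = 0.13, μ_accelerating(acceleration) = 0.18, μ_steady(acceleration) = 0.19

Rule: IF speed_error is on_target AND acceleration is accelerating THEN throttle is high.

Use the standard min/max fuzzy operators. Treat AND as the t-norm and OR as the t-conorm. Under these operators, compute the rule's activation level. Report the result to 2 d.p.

firing strength: on_target=0.55, accelerating=0.18; AND[min(a, b)] → w = 0.18

0.18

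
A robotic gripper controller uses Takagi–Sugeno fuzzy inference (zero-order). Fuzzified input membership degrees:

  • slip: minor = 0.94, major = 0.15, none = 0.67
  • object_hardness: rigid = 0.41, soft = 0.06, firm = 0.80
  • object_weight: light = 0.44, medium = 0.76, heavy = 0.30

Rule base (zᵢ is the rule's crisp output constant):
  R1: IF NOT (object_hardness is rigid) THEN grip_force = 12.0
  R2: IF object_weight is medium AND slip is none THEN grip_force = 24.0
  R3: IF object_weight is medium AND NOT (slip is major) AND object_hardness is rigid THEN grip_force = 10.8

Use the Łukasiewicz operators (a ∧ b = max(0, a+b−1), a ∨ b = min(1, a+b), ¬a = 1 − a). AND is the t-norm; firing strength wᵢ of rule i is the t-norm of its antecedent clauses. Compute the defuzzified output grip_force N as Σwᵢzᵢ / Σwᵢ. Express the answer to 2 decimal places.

R1 (z=12.0): ¬rigid=1−0.41=0.59 → w = 0.59
R2 (z=24.0): medium=0.76, none=0.67; AND[max(0, a+b−1)] → w = 0.43
R3 (z=10.8): medium=0.76, ¬major=1−0.15=0.85, rigid=0.41; AND[max(0, a+b−1)] → w = 0.02
Weighted average = (0.59·12.0 + 0.43·24.0 + 0.02·10.8) / (0.59 + 0.43 + 0.02)
  = 17.6160 / 1.0400 = 16.94

16.94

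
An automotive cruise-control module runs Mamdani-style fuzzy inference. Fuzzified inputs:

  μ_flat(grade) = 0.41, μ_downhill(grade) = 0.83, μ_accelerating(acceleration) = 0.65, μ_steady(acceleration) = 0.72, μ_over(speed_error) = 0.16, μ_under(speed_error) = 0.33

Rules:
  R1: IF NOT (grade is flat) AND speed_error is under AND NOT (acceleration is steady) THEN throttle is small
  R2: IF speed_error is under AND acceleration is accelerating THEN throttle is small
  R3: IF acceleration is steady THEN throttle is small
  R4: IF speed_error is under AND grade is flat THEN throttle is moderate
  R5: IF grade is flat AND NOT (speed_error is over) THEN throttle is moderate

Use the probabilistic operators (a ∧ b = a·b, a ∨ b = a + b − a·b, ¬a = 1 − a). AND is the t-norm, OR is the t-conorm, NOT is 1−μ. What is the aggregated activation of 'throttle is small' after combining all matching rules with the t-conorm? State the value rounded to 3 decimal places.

0.792

R1: ¬flat=1−0.41=0.59, under=0.33, ¬steady=1−0.72=0.28; AND[a·b] → w = 0.0545
R2: under=0.33, accelerating=0.65; AND[a·b] → w = 0.2145
R3: steady=0.72 → w = 0.7200
R4: under=0.33, flat=0.41; AND[a·b] → w = 0.1353
R5: flat=0.41, ¬over=1−0.16=0.84; AND[a·b] → w = 0.3444
Rules with consequent 'small': {R1, R2, R3} → strengths 0.0545, 0.2145, 0.7200
Aggregate via t-conorm [a + b − a·b]: 0.7921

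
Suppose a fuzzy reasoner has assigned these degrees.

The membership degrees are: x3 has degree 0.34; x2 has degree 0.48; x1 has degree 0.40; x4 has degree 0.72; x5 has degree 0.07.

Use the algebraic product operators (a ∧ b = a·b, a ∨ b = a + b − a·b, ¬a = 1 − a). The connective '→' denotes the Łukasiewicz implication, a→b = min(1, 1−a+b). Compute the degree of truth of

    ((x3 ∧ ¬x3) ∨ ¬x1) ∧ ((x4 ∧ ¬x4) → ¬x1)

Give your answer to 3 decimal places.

0.690

¬x3 = 1 − 0.3400 = 0.6600
x3 ∧ ¬x3 = a·b on (0.3400, 0.6600) = 0.2244
¬x1 = 1 − 0.4000 = 0.6000
(x3 ∧ ¬x3) ∨ ¬x1 = a + b − a·b on (0.2244, 0.6000) = 0.6898
¬x4 = 1 − 0.7200 = 0.2800
x4 ∧ ¬x4 = a·b on (0.7200, 0.2800) = 0.2016
¬x1 = 1 − 0.4000 = 0.6000
(x4 ∧ ¬x4) → ¬x1  [Łukasiewicz: min(1, 1−a+b)] with a=0.2016, b=0.6000 → 1.0000
((x3 ∧ ¬x3) ∨ ¬x1) ∧ ((x4 ∧ ¬x4) → ¬x1) = a·b on (0.6898, 1.0000) = 0.6898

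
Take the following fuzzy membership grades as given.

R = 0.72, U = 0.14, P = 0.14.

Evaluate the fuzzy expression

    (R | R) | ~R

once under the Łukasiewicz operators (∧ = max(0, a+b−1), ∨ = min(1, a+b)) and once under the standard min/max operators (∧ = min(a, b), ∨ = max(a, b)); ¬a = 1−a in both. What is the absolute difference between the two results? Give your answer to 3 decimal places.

Under Łukasiewicz:
  R | R = min(1, a+b) on (0.72, 0.72) = 1.00
  ~R = 1 − 0.72 = 0.28
  (R | R) | ~R = min(1, a+b) on (1.00, 0.28) = 1.00
  → value = 1.0000
Under standard min/max:
  R | R = max(a, b) on (0.72, 0.72) = 0.72
  ~R = 1 − 0.72 = 0.28
  (R | R) | ~R = max(a, b) on (0.72, 0.28) = 0.72
  → value = 0.7200
|1.0000 − 0.7200| = 0.280

0.280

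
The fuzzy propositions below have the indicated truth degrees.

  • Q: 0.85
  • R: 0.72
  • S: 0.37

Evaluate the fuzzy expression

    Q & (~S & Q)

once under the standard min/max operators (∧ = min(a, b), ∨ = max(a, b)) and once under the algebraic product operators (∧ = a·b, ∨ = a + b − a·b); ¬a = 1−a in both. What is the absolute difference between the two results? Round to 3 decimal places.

0.175

Under standard min/max:
  ~S = 1 − 0.37 = 0.63
  ~S & Q = min(a, b) on (0.63, 0.85) = 0.63
  Q & (~S & Q) = min(a, b) on (0.85, 0.63) = 0.63
  → value = 0.6300
Under algebraic product:
  ~S = 1 − 0.3700 = 0.6300
  ~S & Q = a·b on (0.6300, 0.8500) = 0.5355
  Q & (~S & Q) = a·b on (0.8500, 0.5355) = 0.4552
  → value = 0.4552
|0.6300 − 0.4552| = 0.175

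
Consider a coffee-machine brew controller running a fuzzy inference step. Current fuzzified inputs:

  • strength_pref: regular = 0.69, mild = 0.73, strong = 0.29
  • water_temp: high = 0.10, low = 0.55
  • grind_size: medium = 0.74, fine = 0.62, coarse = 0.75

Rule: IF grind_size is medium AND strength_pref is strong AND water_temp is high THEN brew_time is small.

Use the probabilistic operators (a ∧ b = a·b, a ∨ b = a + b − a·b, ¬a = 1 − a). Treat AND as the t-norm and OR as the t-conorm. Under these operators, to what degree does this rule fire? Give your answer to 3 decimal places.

0.021

firing strength: medium=0.74, strong=0.29, high=0.10; AND[a·b] → w = 0.0215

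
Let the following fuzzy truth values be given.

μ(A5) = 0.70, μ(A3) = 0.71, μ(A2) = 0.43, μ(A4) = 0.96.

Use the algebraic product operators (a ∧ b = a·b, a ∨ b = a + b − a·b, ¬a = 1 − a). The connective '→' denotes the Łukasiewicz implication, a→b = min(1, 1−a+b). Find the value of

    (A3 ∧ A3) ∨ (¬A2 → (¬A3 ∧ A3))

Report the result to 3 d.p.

0.819

A3 ∧ A3 = a·b on (0.7100, 0.7100) = 0.5041
¬A2 = 1 − 0.4300 = 0.5700
¬A3 = 1 − 0.7100 = 0.2900
¬A3 ∧ A3 = a·b on (0.2900, 0.7100) = 0.2059
¬A2 → (¬A3 ∧ A3)  [Łukasiewicz: min(1, 1−a+b)] with a=0.5700, b=0.2059 → 0.6359
(A3 ∧ A3) ∨ (¬A2 → (¬A3 ∧ A3)) = a + b − a·b on (0.5041, 0.6359) = 0.8194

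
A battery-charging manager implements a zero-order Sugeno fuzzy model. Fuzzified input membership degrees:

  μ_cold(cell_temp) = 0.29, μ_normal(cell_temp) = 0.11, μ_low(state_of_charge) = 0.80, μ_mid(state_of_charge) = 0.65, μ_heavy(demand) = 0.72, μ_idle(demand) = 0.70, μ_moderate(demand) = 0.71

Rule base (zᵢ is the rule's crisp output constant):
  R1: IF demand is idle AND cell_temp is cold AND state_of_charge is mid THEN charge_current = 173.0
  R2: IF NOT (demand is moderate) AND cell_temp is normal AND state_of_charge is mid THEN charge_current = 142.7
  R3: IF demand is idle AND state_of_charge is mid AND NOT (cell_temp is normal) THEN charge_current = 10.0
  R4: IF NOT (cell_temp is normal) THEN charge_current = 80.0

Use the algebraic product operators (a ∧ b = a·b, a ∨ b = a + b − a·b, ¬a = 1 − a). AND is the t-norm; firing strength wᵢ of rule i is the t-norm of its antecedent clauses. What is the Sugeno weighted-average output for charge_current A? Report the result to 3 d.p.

69.794

R1 (z=173.0): idle=0.70, cold=0.29, mid=0.65; AND[a·b] → w = 0.1319
R2 (z=142.7): ¬moderate=1−0.71=0.29, normal=0.11, mid=0.65; AND[a·b] → w = 0.0207
R3 (z=10.0): idle=0.70, mid=0.65, ¬normal=1−0.11=0.89; AND[a·b] → w = 0.4049
R4 (z=80.0): ¬normal=1−0.11=0.89 → w = 0.8900
Weighted average = (0.1319·173.0 + 0.0207·142.7 + 0.4049·10.0 + 0.8900·80.0) / (0.1319 + 0.0207 + 0.4049 + 0.8900)
  = 101.0357 / 1.4476 = 69.794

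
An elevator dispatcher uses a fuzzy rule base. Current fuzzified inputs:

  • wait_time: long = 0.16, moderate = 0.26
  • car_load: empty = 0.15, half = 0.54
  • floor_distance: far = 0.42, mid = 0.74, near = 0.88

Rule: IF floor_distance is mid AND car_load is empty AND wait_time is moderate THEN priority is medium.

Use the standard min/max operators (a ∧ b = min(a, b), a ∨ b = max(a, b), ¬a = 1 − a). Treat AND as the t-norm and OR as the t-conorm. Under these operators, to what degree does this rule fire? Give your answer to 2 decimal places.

firing strength: mid=0.74, empty=0.15, moderate=0.26; AND[min(a, b)] → w = 0.15

0.15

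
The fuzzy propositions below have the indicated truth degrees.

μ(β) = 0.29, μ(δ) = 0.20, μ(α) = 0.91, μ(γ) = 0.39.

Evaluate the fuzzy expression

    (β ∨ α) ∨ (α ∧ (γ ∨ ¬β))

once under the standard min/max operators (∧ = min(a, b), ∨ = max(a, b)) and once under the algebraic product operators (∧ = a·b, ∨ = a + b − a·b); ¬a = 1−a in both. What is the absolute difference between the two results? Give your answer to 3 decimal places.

Under standard min/max:
  β ∨ α = max(a, b) on (0.29, 0.91) = 0.91
  ¬β = 1 − 0.29 = 0.71
  γ ∨ ¬β = max(a, b) on (0.39, 0.71) = 0.71
  α ∧ (γ ∨ ¬β) = min(a, b) on (0.91, 0.71) = 0.71
  (β ∨ α) ∨ (α ∧ (γ ∨ ¬β)) = max(a, b) on (0.91, 0.71) = 0.91
  → value = 0.9100
Under algebraic product:
  β ∨ α = a + b − a·b on (0.2900, 0.9100) = 0.9361
  ¬β = 1 − 0.2900 = 0.7100
  γ ∨ ¬β = a + b − a·b on (0.3900, 0.7100) = 0.8231
  α ∧ (γ ∨ ¬β) = a·b on (0.9100, 0.8231) = 0.7490
  (β ∨ α) ∨ (α ∧ (γ ∨ ¬β)) = a + b − a·b on (0.9361, 0.7490) = 0.9840
  → value = 0.9840
|0.9100 − 0.9840| = 0.074

0.074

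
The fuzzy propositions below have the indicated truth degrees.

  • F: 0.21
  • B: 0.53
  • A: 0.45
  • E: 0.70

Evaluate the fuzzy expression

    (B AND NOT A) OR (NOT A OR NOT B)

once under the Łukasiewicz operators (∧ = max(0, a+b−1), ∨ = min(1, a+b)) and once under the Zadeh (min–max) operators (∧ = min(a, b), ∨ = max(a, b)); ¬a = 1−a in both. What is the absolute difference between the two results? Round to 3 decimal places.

Under Łukasiewicz:
  NOT A = 1 − 0.45 = 0.55
  B AND NOT A = max(0, a+b−1) on (0.53, 0.55) = 0.08
  NOT A = 1 − 0.45 = 0.55
  NOT B = 1 − 0.53 = 0.47
  NOT A OR NOT B = min(1, a+b) on (0.55, 0.47) = 1.00
  (B AND NOT A) OR (NOT A OR NOT B) = min(1, a+b) on (0.08, 1.00) = 1.00
  → value = 1.0000
Under Zadeh (min–max):
  NOT A = 1 − 0.45 = 0.55
  B AND NOT A = min(a, b) on (0.53, 0.55) = 0.53
  NOT A = 1 − 0.45 = 0.55
  NOT B = 1 − 0.53 = 0.47
  NOT A OR NOT B = max(a, b) on (0.55, 0.47) = 0.55
  (B AND NOT A) OR (NOT A OR NOT B) = max(a, b) on (0.53, 0.55) = 0.55
  → value = 0.5500
|1.0000 − 0.5500| = 0.450

0.450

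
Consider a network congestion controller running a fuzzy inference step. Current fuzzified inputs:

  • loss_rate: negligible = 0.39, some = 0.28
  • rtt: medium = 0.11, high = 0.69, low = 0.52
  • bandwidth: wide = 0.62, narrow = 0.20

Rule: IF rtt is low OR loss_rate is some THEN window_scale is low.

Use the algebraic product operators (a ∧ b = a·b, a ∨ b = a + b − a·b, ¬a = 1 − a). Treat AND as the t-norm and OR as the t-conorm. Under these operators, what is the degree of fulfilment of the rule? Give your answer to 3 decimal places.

0.654

firing strength: low=0.52, some=0.28; OR[a + b − a·b] → w = 0.6544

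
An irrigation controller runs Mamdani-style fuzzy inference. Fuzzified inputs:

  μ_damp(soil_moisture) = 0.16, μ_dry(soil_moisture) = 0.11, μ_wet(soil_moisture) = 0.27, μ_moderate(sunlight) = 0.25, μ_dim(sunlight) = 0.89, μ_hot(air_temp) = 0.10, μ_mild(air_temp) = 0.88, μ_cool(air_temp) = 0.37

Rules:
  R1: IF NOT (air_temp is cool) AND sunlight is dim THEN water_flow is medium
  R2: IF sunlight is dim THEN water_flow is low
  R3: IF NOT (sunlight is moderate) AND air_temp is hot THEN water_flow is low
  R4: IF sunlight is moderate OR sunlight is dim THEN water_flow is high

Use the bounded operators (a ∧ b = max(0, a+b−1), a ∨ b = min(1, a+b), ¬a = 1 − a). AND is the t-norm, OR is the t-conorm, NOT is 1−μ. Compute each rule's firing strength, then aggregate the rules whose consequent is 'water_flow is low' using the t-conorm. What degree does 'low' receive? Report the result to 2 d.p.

0.89

R1: ¬cool=1−0.37=0.63, dim=0.89; AND[max(0, a+b−1)] → w = 0.52
R2: dim=0.89 → w = 0.89
R3: ¬moderate=1−0.25=0.75, hot=0.10; AND[max(0, a+b−1)] → w = 0.00
R4: moderate=0.25, dim=0.89; OR[min(1, a+b)] → w = 1.00
Rules with consequent 'low': {R2, R3} → strengths 0.89, 0.00
Aggregate via t-conorm [min(1, a+b)]: 0.89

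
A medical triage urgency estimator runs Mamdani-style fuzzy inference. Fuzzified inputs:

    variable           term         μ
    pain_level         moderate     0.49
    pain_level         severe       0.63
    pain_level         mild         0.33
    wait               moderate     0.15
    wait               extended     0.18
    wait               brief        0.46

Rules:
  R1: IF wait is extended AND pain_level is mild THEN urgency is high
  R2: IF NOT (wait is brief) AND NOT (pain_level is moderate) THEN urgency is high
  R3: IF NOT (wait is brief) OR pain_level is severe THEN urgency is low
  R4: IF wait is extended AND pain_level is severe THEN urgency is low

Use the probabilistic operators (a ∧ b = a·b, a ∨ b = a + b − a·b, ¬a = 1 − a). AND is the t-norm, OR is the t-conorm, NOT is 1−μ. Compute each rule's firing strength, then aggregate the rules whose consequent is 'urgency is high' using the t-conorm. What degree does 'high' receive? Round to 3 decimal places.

R1: extended=0.18, mild=0.33; AND[a·b] → w = 0.0594
R2: ¬brief=1−0.46=0.54, ¬moderate=1−0.49=0.51; AND[a·b] → w = 0.2754
R3: ¬brief=1−0.46=0.54, severe=0.63; OR[a + b − a·b] → w = 0.8298
R4: extended=0.18, severe=0.63; AND[a·b] → w = 0.1134
Rules with consequent 'high': {R1, R2} → strengths 0.0594, 0.2754
Aggregate via t-conorm [a + b − a·b]: 0.3184

0.318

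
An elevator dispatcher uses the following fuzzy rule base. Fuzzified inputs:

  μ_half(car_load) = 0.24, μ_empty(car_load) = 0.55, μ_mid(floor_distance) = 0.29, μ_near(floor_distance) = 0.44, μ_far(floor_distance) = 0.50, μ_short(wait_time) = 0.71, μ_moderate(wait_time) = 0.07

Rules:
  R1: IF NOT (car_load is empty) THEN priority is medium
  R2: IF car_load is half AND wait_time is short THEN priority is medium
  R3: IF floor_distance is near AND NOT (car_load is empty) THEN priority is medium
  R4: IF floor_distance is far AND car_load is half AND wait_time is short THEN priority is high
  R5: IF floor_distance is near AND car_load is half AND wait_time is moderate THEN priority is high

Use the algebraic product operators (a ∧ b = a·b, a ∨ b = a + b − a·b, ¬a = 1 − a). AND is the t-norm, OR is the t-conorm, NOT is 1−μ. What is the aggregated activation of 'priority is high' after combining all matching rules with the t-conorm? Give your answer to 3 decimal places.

0.092

R1: ¬empty=1−0.55=0.45 → w = 0.4500
R2: half=0.24, short=0.71; AND[a·b] → w = 0.1704
R3: near=0.44, ¬empty=1−0.55=0.45; AND[a·b] → w = 0.1980
R4: far=0.50, half=0.24, short=0.71; AND[a·b] → w = 0.0852
R5: near=0.44, half=0.24, moderate=0.07; AND[a·b] → w = 0.0074
Rules with consequent 'high': {R4, R5} → strengths 0.0852, 0.0074
Aggregate via t-conorm [a + b − a·b]: 0.0920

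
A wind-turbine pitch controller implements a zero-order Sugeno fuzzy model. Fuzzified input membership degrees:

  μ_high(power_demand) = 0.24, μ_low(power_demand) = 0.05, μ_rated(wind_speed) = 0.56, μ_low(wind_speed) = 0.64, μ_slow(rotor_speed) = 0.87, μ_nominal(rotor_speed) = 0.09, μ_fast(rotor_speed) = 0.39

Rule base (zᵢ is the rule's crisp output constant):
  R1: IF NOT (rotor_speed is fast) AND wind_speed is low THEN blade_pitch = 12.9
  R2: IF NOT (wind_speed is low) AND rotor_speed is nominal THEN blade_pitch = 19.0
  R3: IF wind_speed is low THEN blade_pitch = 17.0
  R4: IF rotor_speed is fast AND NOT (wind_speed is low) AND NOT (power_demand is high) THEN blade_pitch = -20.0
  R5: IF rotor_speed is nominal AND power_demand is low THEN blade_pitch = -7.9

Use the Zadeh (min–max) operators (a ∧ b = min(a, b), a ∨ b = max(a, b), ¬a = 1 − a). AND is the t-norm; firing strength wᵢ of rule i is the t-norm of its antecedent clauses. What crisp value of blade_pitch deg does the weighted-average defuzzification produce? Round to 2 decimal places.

7.35

R1 (z=12.9): ¬fast=1−0.39=0.61, low=0.64; AND[min(a, b)] → w = 0.61
R2 (z=19.0): ¬low=1−0.64=0.36, nominal=0.09; AND[min(a, b)] → w = 0.09
R3 (z=17.0): low=0.64 → w = 0.64
R4 (z=-20.0): fast=0.39, ¬low=1−0.64=0.36, ¬high=1−0.24=0.76; AND[min(a, b)] → w = 0.36
R5 (z=-7.9): nominal=0.09, low=0.05; AND[min(a, b)] → w = 0.05
Weighted average = (0.61·12.9 + 0.09·19.0 + 0.64·17.0 + 0.36·-20.0 + 0.05·-7.9) / (0.61 + 0.09 + 0.64 + 0.36 + 0.05)
  = 12.8640 / 1.7500 = 7.35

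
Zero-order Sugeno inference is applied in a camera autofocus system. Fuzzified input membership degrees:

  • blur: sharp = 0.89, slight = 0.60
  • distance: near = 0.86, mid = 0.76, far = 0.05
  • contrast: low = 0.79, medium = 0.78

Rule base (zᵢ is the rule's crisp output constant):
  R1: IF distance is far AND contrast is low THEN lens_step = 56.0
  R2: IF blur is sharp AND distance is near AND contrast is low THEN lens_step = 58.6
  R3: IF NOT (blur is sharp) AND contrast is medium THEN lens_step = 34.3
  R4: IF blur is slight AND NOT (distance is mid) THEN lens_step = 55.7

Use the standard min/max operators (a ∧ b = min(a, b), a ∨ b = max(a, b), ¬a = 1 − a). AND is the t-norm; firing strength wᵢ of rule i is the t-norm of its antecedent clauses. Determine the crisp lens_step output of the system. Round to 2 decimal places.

55.66

R1 (z=56.0): far=0.05, low=0.79; AND[min(a, b)] → w = 0.05
R2 (z=58.6): sharp=0.89, near=0.86, low=0.79; AND[min(a, b)] → w = 0.79
R3 (z=34.3): ¬sharp=1−0.89=0.11, medium=0.78; AND[min(a, b)] → w = 0.11
R4 (z=55.7): slight=0.60, ¬mid=1−0.76=0.24; AND[min(a, b)] → w = 0.24
Weighted average = (0.05·56.0 + 0.79·58.6 + 0.11·34.3 + 0.24·55.7) / (0.05 + 0.79 + 0.11 + 0.24)
  = 66.2350 / 1.1900 = 55.66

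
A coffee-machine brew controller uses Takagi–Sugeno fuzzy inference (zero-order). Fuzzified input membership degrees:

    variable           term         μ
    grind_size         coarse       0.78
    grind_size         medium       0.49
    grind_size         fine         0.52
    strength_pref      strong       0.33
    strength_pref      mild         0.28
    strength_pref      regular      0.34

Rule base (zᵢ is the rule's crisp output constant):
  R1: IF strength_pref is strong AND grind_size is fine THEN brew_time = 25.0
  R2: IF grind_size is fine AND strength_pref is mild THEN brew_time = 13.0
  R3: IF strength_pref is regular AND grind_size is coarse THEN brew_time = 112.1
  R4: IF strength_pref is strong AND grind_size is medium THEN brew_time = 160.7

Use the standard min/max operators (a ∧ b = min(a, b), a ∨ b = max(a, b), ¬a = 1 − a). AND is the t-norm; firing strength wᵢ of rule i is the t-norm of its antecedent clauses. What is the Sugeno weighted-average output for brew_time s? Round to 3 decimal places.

80.496

R1 (z=25.0): strong=0.33, fine=0.52; AND[min(a, b)] → w = 0.33
R2 (z=13.0): fine=0.52, mild=0.28; AND[min(a, b)] → w = 0.28
R3 (z=112.1): regular=0.34, coarse=0.78; AND[min(a, b)] → w = 0.34
R4 (z=160.7): strong=0.33, medium=0.49; AND[min(a, b)] → w = 0.33
Weighted average = (0.33·25.0 + 0.28·13.0 + 0.34·112.1 + 0.33·160.7) / (0.33 + 0.28 + 0.34 + 0.33)
  = 103.0350 / 1.2800 = 80.496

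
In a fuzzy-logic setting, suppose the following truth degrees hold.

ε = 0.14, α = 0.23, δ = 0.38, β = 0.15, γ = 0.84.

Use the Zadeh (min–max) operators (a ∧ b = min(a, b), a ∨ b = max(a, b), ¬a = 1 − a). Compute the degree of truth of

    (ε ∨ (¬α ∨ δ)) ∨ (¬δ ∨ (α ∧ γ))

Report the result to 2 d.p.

¬α = 1 − 0.23 = 0.77
¬α ∨ δ = max(a, b) on (0.77, 0.38) = 0.77
ε ∨ (¬α ∨ δ) = max(a, b) on (0.14, 0.77) = 0.77
¬δ = 1 − 0.38 = 0.62
α ∧ γ = min(a, b) on (0.23, 0.84) = 0.23
¬δ ∨ (α ∧ γ) = max(a, b) on (0.62, 0.23) = 0.62
(ε ∨ (¬α ∨ δ)) ∨ (¬δ ∨ (α ∧ γ)) = max(a, b) on (0.77, 0.62) = 0.77

0.77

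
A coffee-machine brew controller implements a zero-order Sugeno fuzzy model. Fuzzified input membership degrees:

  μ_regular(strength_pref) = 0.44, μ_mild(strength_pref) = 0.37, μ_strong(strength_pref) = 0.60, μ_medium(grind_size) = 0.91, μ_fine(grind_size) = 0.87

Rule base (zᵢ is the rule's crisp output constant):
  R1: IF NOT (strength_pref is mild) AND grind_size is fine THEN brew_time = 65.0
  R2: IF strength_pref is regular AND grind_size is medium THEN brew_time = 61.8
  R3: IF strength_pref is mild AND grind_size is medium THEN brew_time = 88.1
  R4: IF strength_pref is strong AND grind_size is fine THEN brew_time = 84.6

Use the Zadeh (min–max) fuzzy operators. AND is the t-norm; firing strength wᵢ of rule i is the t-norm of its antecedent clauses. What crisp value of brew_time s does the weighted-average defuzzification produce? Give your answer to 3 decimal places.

R1 (z=65.0): ¬mild=1−0.37=0.63, fine=0.87; AND[min(a, b)] → w = 0.63
R2 (z=61.8): regular=0.44, medium=0.91; AND[min(a, b)] → w = 0.44
R3 (z=88.1): mild=0.37, medium=0.91; AND[min(a, b)] → w = 0.37
R4 (z=84.6): strong=0.60, fine=0.87; AND[min(a, b)] → w = 0.60
Weighted average = (0.63·65.0 + 0.44·61.8 + 0.37·88.1 + 0.60·84.6) / (0.63 + 0.44 + 0.37 + 0.60)
  = 151.4990 / 2.0400 = 74.264

74.264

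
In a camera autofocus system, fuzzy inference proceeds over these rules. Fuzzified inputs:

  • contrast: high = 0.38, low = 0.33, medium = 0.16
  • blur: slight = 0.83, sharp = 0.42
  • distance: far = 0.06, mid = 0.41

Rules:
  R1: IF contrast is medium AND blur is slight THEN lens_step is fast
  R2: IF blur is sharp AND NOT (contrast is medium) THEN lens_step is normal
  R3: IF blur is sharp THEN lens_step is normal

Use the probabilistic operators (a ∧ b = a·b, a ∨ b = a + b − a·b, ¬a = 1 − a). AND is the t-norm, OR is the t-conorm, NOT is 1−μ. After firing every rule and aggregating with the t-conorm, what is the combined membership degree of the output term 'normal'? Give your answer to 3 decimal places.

R1: medium=0.16, slight=0.83; AND[a·b] → w = 0.1328
R2: sharp=0.42, ¬medium=1−0.16=0.84; AND[a·b] → w = 0.3528
R3: sharp=0.42 → w = 0.4200
Rules with consequent 'normal': {R2, R3} → strengths 0.3528, 0.4200
Aggregate via t-conorm [a + b − a·b]: 0.6246

0.625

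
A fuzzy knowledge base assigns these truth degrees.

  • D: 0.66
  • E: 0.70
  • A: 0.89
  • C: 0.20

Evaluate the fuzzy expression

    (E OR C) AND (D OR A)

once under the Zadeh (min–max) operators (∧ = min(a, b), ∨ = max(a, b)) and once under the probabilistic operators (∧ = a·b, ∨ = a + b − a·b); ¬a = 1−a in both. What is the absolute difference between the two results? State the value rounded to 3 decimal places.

0.032

Under Zadeh (min–max):
  E OR C = max(a, b) on (0.70, 0.20) = 0.70
  D OR A = max(a, b) on (0.66, 0.89) = 0.89
  (E OR C) AND (D OR A) = min(a, b) on (0.70, 0.89) = 0.70
  → value = 0.7000
Under probabilistic:
  E OR C = a + b − a·b on (0.7000, 0.2000) = 0.7600
  D OR A = a + b − a·b on (0.6600, 0.8900) = 0.9626
  (E OR C) AND (D OR A) = a·b on (0.7600, 0.9626) = 0.7316
  → value = 0.7316
|0.7000 − 0.7316| = 0.032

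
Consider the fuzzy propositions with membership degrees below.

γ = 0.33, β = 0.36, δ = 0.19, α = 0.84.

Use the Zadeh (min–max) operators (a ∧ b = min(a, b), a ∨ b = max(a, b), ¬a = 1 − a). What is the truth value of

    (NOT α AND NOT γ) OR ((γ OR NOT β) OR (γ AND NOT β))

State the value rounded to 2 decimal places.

0.64

NOT α = 1 − 0.84 = 0.16
NOT γ = 1 − 0.33 = 0.67
NOT α AND NOT γ = min(a, b) on (0.16, 0.67) = 0.16
NOT β = 1 − 0.36 = 0.64
γ OR NOT β = max(a, b) on (0.33, 0.64) = 0.64
NOT β = 1 − 0.36 = 0.64
γ AND NOT β = min(a, b) on (0.33, 0.64) = 0.33
(γ OR NOT β) OR (γ AND NOT β) = max(a, b) on (0.64, 0.33) = 0.64
(NOT α AND NOT γ) OR ((γ OR NOT β) OR (γ AND NOT β)) = max(a, b) on (0.16, 0.64) = 0.64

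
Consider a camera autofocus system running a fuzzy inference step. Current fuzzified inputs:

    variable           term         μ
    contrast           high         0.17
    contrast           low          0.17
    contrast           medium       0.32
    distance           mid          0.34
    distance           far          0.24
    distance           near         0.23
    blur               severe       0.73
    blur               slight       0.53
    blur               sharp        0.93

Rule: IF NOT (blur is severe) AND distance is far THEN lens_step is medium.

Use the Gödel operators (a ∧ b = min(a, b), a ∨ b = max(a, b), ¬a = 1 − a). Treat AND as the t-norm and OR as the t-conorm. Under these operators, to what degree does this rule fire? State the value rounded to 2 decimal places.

0.24

firing strength: ¬severe=1−0.73=0.27, far=0.24; AND[min(a, b)] → w = 0.24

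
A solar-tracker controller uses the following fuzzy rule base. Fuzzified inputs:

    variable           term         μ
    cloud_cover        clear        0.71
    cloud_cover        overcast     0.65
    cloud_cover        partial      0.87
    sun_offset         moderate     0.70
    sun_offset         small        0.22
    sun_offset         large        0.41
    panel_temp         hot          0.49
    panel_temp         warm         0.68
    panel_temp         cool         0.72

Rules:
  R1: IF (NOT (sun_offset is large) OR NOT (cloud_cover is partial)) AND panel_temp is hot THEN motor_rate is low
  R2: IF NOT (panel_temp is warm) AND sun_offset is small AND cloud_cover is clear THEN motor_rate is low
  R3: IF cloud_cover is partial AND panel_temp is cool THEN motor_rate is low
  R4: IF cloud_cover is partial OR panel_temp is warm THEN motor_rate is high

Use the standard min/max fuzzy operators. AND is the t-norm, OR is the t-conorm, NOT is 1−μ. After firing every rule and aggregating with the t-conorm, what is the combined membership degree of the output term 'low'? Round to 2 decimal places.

0.72

R1: (¬large=1−0.41=0.59 OR ¬partial=1−0.87=0.13) = 0.59; AND[min(a, b)] with hot=0.49 → w = 0.49
R2: ¬warm=1−0.68=0.32, small=0.22, clear=0.71; AND[min(a, b)] → w = 0.22
R3: partial=0.87, cool=0.72; AND[min(a, b)] → w = 0.72
R4: partial=0.87, warm=0.68; OR[max(a, b)] → w = 0.87
Rules with consequent 'low': {R1, R2, R3} → strengths 0.49, 0.22, 0.72
Aggregate via t-conorm [max(a, b)]: 0.72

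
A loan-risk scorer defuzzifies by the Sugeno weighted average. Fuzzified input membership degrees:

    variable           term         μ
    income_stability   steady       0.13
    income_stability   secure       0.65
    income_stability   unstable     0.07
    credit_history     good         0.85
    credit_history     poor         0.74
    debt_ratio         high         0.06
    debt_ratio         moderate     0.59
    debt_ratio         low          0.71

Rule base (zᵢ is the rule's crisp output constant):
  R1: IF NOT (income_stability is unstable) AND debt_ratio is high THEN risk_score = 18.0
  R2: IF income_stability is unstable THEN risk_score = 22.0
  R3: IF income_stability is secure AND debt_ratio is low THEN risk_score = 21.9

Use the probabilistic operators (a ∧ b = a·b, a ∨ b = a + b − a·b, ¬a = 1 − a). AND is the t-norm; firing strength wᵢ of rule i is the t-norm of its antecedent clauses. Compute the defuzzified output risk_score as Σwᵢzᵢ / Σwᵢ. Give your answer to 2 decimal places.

R1 (z=18.0): ¬unstable=1−0.07=0.93, high=0.06; AND[a·b] → w = 0.0558
R2 (z=22.0): unstable=0.07 → w = 0.0700
R3 (z=21.9): secure=0.65, low=0.71; AND[a·b] → w = 0.4615
Weighted average = (0.0558·18.0 + 0.0700·22.0 + 0.4615·21.9) / (0.0558 + 0.0700 + 0.4615)
  = 12.6512 / 0.5873 = 21.54

21.54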